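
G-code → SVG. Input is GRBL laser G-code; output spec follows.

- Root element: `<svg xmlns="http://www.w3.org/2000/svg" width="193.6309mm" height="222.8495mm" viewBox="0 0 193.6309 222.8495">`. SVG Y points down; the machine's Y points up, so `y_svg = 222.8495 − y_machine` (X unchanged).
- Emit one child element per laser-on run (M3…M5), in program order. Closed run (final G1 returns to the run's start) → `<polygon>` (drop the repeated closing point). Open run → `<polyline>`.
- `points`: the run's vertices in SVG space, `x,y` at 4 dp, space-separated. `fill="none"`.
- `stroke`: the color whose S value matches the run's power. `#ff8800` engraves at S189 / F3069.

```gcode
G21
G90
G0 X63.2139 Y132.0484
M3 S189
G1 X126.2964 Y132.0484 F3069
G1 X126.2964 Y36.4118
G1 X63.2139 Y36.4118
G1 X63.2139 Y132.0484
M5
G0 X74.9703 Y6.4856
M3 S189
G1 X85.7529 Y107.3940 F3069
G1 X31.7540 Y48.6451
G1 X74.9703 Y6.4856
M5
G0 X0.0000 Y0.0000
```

<svg xmlns="http://www.w3.org/2000/svg" width="193.6309mm" height="222.8495mm" viewBox="0 0 193.6309 222.8495">
  <polygon points="63.2139,90.8011 126.2964,90.8011 126.2964,186.4377 63.2139,186.4377" fill="none" stroke="#ff8800"/>
  <polygon points="74.9703,216.3639 85.7529,115.4555 31.7540,174.2044" fill="none" stroke="#ff8800"/>
</svg>

Machine Y-up, SVG Y-down with viewBox height 222.8495, so y_svg = 222.8495 − y_machine; X carries over. Every run uses S189, so all elements get stroke `#ff8800` (engrave).

Run 1: The run returns to its start, so emit a `<polygon>` with points (Y-flipped): 63.2139,90.8011 126.2964,90.8011 126.2964,186.4377 63.2139,186.4377.

Run 2: The run returns to its start, so emit a `<polygon>` with points (Y-flipped): 74.9703,216.3639 85.7529,115.4555 31.7540,174.2044.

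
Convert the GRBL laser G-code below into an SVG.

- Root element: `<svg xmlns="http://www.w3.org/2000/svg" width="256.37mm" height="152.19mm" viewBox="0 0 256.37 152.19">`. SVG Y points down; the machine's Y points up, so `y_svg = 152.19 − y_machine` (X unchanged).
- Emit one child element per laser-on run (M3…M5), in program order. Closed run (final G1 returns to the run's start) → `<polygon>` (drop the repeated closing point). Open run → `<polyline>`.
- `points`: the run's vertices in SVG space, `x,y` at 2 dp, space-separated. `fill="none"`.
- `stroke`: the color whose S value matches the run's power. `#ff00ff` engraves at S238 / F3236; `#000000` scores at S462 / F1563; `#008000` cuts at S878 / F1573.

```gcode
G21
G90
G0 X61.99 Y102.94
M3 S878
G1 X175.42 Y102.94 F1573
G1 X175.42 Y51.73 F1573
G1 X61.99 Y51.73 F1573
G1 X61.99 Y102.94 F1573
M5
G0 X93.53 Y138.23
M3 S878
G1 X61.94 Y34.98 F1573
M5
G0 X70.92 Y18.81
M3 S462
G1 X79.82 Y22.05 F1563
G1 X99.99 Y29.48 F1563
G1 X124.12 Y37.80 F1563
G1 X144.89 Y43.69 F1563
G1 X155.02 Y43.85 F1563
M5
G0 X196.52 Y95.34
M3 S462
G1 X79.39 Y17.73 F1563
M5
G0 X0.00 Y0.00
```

<svg xmlns="http://www.w3.org/2000/svg" width="256.37mm" height="152.19mm" viewBox="0 0 256.37 152.19">
  <polygon points="61.99,49.25 175.42,49.25 175.42,100.46 61.99,100.46" fill="none" stroke="#008000"/>
  <polyline points="93.53,13.96 61.94,117.21" fill="none" stroke="#008000"/>
  <polyline points="70.92,133.38 79.82,130.14 99.99,122.71 124.12,114.39 144.89,108.50 155.02,108.34" fill="none" stroke="#000000"/>
  <polyline points="196.52,56.85 79.39,134.46" fill="none" stroke="#000000"/>
</svg>

Each laser-on run becomes one SVG element. Flip Y back into SVG space with y_svg = 152.19 − y_machine.

Run 1: the run's S878 means `#008000` (cut). The run returns to its start, so emit a `<polygon>` with points (Y-flipped): 61.99,49.25 175.42,49.25 175.42,100.46 61.99,100.46.

Run 2: the run's S878 means `#008000` (cut). The run is open, so emit a `<polyline>` with points (Y-flipped): 93.53,13.96 61.94,117.21.

Run 3: the run's S462 means `#000000` (score). The run is open, so emit a `<polyline>` with points (Y-flipped): 70.92,133.38 79.82,130.14 99.99,122.71 124.12,114.39 144.89,108.50 155.02,108.34.

Run 4: power S462 maps to stroke `#000000` (score). The run is open, so emit a `<polyline>` with points (Y-flipped): 196.52,56.85 79.39,134.46.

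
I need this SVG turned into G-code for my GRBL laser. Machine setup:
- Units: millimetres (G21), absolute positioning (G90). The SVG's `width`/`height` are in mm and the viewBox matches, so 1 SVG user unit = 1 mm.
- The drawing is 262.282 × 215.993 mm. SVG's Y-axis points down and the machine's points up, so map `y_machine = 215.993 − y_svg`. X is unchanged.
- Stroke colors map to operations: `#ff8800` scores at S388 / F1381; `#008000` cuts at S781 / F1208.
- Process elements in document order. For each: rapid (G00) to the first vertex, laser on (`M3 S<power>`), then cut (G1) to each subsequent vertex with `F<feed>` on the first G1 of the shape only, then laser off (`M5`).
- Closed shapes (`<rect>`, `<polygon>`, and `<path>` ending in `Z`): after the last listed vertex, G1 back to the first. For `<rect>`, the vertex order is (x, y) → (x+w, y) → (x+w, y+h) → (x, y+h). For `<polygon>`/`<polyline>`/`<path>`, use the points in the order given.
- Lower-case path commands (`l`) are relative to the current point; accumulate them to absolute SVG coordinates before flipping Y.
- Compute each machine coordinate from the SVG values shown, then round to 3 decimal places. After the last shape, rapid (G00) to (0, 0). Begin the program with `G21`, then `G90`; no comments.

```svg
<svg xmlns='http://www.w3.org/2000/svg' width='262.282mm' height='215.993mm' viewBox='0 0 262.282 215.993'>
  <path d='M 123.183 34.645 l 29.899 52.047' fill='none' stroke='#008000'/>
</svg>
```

viewBox `0 0 262.282 215.993` with mm width/height → 1 unit = 1 mm. Flip: y_m = 215.993 − y_svg.

**Shape 1** — `<path>` line segment, stroke `#008000` → cut (S781, F1208). Machine vertices: (123.183,181.348) → (153.082,129.301). Open path.

G21
G90
G00 X123.183 Y181.348
M3 S781
G1 X153.082 Y129.301 F1208
M5
G00 X0.000 Y0.000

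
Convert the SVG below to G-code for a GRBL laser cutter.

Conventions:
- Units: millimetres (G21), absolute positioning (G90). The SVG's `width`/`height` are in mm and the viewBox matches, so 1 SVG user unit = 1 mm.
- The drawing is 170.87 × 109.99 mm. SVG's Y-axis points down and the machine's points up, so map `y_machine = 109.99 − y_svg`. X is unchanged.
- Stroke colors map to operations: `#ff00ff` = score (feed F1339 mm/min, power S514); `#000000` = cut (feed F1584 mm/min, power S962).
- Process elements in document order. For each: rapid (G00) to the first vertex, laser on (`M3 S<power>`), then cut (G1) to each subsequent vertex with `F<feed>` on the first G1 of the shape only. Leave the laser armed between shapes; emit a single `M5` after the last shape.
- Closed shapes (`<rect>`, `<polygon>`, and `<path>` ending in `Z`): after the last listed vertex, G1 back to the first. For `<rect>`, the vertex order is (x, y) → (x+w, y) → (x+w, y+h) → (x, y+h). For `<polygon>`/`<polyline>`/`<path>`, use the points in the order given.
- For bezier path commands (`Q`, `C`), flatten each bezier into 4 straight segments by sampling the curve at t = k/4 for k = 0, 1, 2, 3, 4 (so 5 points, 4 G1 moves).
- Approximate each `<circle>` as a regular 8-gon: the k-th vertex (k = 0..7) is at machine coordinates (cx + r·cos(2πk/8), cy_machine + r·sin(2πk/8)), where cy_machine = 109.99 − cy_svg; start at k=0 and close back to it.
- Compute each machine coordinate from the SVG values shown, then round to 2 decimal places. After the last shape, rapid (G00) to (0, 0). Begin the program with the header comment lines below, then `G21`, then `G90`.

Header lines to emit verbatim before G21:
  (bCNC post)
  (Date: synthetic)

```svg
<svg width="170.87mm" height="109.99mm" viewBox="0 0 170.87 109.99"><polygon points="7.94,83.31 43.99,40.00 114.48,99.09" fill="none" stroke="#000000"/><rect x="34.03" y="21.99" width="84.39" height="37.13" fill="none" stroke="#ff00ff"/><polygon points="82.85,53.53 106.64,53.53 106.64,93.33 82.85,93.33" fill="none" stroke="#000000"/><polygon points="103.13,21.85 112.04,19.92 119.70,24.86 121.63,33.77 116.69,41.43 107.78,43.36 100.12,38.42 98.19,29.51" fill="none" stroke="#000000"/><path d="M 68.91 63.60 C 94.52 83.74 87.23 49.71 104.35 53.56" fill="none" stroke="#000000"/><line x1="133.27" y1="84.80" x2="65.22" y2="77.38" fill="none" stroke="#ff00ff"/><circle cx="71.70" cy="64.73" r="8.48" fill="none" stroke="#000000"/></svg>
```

(bCNC post)
(Date: synthetic)
G21
G90
G00 X7.94 Y26.68
M3 S962
G1 X43.99 Y69.99 F1584
G1 X114.48 Y10.90
G1 X7.94 Y26.68
G00 X34.03 Y88.00
M3 S514
G1 X118.42 Y88.00 F1339
G1 X118.42 Y50.87
G1 X34.03 Y50.87
G1 X34.03 Y88.00
G00 X82.85 Y56.46
M3 S962
G1 X106.64 Y56.46 F1584
G1 X106.64 Y16.66
G1 X82.85 Y16.66
G1 X82.85 Y56.46
G00 X103.13 Y88.14
M3 S962
G1 X112.04 Y90.07 F1584
G1 X119.70 Y85.13
G1 X121.63 Y76.22
G1 X116.69 Y68.56
G1 X107.78 Y66.63
G1 X100.12 Y71.57
G1 X98.19 Y80.48
G1 X103.13 Y88.14
G00 X68.91 Y46.39
M3 S962
G1 X82.84 Y40.00 F1584
G1 X89.81 Y45.30
G1 X95.19 Y53.65
G1 X104.35 Y56.43
G00 X133.27 Y25.19
M3 S514
G1 X65.22 Y32.61 F1339
G00 X80.18 Y45.26
M3 S962
G1 X77.70 Y51.26 F1584
G1 X71.70 Y53.74
G1 X65.70 Y51.26
G1 X63.22 Y45.26
G1 X65.70 Y39.26
G1 X71.70 Y36.78
G1 X77.70 Y39.26
G1 X80.18 Y45.26
M5
G00 X0.00 Y0.00

viewBox `0 0 170.87 109.99` with mm width/height → 1 unit = 1 mm. Flip: y_m = 109.99 − y_svg.

**Shape 1** — `<polygon>` closed polygon, stroke `#000000` → cut (S962, F1584). Machine vertices: (7.94,26.68) → (43.99,69.99) → (114.48,10.90) → (7.94,26.68). Closed: final G1 returns to the first vertex.

**Shape 2** — `<rect>` rectangle, stroke `#ff00ff` → score (S514, F1339). Machine vertices: (34.03,88.00) → (118.42,88.00) → (118.42,50.87) → (34.03,50.87) → (34.03,88.00). Closed: final G1 returns to the first vertex.

**Shape 3** — `<polygon>` rectangle, stroke `#000000` → cut (S962, F1584). Machine vertices: (82.85,56.46) → (106.64,56.46) → (106.64,16.66) → (82.85,16.66) → (82.85,56.46). Closed: final G1 returns to the first vertex.

**Shape 4** — `<polygon>` regular polygon, stroke `#000000` → cut (S962, F1584). Machine vertices: (103.13,88.14) → (112.04,90.07) → (119.70,85.13) → (121.63,76.22) → (116.69,68.56) → (107.78,66.63) → (100.12,71.57) → (98.19,80.48) → (103.13,88.14). Closed: final G1 returns to the first vertex.

**Shape 5** — `<path>` cubic bezier, stroke `#000000` → cut (S962, F1584). Control points (SVG): P0=(68.91,63.60), P1=(94.52,83.74), P2=(87.23,49.71), P3=(104.35,53.56); sampled at t=k/4. Machine vertices: (68.91,46.39) → (82.84,40.00) → (89.81,45.30) → (95.19,53.65) → (104.35,56.43). Open path.

**Shape 6** — `<line>` line segment, stroke `#ff00ff` → score (S514, F1339). Machine vertices: (133.27,25.19) → (65.22,32.61). Open path.

**Shape 7** — `<circle>` circle, stroke `#000000` → cut (S962, F1584). Machine vertices: (80.18,45.26) → (77.70,51.26) → (71.70,53.74) → (65.70,51.26) → (63.22,45.26) → (65.70,39.26) → (71.70,36.78) → (77.70,39.26) → (80.18,45.26). Closed: final G1 returns to the first vertex.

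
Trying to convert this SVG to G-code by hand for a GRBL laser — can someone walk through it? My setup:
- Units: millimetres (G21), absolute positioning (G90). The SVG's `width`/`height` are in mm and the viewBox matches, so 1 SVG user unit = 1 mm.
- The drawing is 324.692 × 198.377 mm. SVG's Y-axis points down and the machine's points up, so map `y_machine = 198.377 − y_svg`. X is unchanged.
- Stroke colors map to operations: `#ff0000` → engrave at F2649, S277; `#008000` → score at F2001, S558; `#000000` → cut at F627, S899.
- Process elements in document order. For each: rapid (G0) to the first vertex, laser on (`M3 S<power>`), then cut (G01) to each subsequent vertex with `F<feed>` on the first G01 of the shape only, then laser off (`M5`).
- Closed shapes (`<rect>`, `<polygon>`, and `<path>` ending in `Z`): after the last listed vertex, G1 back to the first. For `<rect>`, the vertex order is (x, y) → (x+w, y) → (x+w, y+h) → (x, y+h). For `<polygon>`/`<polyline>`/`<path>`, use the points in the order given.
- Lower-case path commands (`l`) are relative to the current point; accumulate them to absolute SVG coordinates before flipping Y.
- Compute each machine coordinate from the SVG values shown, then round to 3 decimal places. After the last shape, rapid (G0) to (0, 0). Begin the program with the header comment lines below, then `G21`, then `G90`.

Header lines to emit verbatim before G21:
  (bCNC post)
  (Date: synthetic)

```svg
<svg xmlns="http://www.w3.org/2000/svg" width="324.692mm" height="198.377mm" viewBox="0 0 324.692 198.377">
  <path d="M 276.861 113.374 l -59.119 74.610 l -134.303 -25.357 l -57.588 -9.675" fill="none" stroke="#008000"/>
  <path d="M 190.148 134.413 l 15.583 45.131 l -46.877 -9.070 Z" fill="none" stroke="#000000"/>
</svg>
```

(bCNC post)
(Date: synthetic)
G21
G90
G0 X276.861 Y85.003
M3 S558
G01 X217.742 Y10.393 F2001
G01 X83.439 Y35.750
G01 X25.851 Y45.425
M5
G0 X190.148 Y63.964
M3 S899
G01 X205.731 Y18.833 F627
G01 X158.854 Y27.903
G01 X190.148 Y63.964
M5
G0 X0.000 Y0.000

viewBox `0 0 324.692 198.377` with mm width/height → 1 unit = 1 mm. Flip: y_m = 198.377 − y_svg.

**Shape 1** — `<path>` open polyline, stroke `#008000` → score (S558, F2001). Machine vertices: (276.861,85.003) → (217.742,10.393) → (83.439,35.750) → (25.851,45.425). Open path.

**Shape 2** — `<path>` regular polygon, stroke `#000000` → cut (S899, F627). Machine vertices: (190.148,63.964) → (205.731,18.833) → (158.854,27.903) → (190.148,63.964). Closed: final G1 returns to the first vertex.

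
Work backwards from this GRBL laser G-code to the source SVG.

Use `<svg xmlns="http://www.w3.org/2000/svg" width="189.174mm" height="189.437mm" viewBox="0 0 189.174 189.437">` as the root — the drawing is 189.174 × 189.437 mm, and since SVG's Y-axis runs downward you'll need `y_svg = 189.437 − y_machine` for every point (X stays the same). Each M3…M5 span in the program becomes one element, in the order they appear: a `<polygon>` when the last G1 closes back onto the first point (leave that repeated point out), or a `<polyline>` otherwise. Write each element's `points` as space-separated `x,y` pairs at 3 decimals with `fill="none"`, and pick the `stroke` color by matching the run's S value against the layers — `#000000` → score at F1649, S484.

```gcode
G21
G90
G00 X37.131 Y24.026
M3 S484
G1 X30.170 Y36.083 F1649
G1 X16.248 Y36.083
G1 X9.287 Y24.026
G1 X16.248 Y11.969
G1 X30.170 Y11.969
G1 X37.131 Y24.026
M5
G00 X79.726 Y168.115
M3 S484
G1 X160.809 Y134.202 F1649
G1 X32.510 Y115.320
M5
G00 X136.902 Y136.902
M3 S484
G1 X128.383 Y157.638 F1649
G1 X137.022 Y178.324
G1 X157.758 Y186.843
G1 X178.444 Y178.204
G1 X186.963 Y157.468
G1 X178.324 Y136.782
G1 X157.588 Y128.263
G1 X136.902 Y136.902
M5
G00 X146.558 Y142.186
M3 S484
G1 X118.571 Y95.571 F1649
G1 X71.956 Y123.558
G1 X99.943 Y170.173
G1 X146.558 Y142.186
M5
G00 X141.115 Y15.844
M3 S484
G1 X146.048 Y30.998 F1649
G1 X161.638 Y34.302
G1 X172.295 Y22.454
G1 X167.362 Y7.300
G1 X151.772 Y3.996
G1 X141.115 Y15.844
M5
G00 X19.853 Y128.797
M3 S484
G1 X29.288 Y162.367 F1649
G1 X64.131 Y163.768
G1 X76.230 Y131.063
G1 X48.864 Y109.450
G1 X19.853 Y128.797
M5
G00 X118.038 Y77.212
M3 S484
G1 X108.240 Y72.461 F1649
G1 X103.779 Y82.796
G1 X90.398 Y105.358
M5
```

Each laser-on run becomes one SVG element. Flip Y back into SVG space with y_svg = 189.437 − y_machine. Every run uses S484, so all elements get stroke `#000000` (score).

Run 1: The run returns to its start, so emit a `<polygon>` with points (Y-flipped): 37.131,165.411 30.170,153.354 16.248,153.354 9.287,165.411 16.248,177.468 30.170,177.468.

Run 2: The run is open, so emit a `<polyline>` with points (Y-flipped): 79.726,21.322 160.809,55.235 32.510,74.117.

Run 3: The run returns to its start, so emit a `<polygon>` with points (Y-flipped): 136.902,52.535 128.383,31.799 137.022,11.113 157.758,2.594 178.444,11.233 186.963,31.969 178.324,52.655 157.588,61.174.

Run 4: The run returns to its start, so emit a `<polygon>` with points (Y-flipped): 146.558,47.251 118.571,93.866 71.956,65.879 99.943,19.264.

Run 5: The run returns to its start, so emit a `<polygon>` with points (Y-flipped): 141.115,173.593 146.048,158.439 161.638,155.135 172.295,166.983 167.362,182.137 151.772,185.441.

Run 6: The run returns to its start, so emit a `<polygon>` with points (Y-flipped): 19.853,60.640 29.288,27.070 64.131,25.669 76.230,58.374 48.864,79.987.

Run 7: The run is open, so emit a `<polyline>` with points (Y-flipped): 118.038,112.225 108.240,116.976 103.779,106.641 90.398,84.079.

<svg xmlns="http://www.w3.org/2000/svg" width="189.174mm" height="189.437mm" viewBox="0 0 189.174 189.437">
  <polygon points="37.131,165.411 30.170,153.354 16.248,153.354 9.287,165.411 16.248,177.468 30.170,177.468" fill="none" stroke="#000000"/>
  <polyline points="79.726,21.322 160.809,55.235 32.510,74.117" fill="none" stroke="#000000"/>
  <polygon points="136.902,52.535 128.383,31.799 137.022,11.113 157.758,2.594 178.444,11.233 186.963,31.969 178.324,52.655 157.588,61.174" fill="none" stroke="#000000"/>
  <polygon points="146.558,47.251 118.571,93.866 71.956,65.879 99.943,19.264" fill="none" stroke="#000000"/>
  <polygon points="141.115,173.593 146.048,158.439 161.638,155.135 172.295,166.983 167.362,182.137 151.772,185.441" fill="none" stroke="#000000"/>
  <polygon points="19.853,60.640 29.288,27.070 64.131,25.669 76.230,58.374 48.864,79.987" fill="none" stroke="#000000"/>
  <polyline points="118.038,112.225 108.240,116.976 103.779,106.641 90.398,84.079" fill="none" stroke="#000000"/>
</svg>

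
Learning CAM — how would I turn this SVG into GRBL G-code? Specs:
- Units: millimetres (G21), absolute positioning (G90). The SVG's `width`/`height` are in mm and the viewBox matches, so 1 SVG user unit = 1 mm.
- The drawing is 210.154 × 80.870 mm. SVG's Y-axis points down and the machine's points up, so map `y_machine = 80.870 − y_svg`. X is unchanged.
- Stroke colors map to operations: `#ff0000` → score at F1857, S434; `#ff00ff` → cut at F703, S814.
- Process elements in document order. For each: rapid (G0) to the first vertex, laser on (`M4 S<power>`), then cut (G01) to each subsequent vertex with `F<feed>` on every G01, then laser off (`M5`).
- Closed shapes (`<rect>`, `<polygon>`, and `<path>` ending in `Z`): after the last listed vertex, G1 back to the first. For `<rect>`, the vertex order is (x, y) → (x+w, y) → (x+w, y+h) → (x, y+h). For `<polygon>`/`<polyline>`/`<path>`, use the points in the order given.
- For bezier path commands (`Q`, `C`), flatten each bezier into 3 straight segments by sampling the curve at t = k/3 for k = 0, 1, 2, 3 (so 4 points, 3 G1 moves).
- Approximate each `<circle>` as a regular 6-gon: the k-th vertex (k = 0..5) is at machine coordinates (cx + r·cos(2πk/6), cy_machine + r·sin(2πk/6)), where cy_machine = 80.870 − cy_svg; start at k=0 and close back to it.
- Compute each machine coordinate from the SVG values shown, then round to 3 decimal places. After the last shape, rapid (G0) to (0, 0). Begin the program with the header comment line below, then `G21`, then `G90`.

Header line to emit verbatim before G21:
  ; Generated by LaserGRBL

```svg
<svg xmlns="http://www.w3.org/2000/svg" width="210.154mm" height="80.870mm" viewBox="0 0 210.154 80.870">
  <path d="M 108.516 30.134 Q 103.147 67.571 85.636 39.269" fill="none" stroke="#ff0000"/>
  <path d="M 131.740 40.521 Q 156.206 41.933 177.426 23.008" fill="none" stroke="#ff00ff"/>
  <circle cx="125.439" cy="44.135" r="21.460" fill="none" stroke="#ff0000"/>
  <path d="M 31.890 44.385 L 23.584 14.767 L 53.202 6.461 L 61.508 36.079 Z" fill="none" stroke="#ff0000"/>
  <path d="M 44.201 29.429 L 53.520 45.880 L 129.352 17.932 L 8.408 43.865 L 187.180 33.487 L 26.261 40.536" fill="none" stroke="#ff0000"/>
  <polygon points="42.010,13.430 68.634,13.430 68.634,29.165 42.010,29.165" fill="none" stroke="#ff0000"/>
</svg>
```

; Generated by LaserGRBL
G21
G90
G0 X108.516 Y50.736
M4 S434
G01 X103.588 Y33.082 F1857
G01 X95.961 Y30.037 F1857
G01 X85.636 Y41.601 F1857
M5
G0 X131.740 Y40.349
M4 S814
G01 X147.690 Y41.667 F703
G01 X162.919 Y47.505 F703
G01 X177.426 Y57.862 F703
M5
G0 X146.899 Y36.735
M4 S434
G01 X136.169 Y55.320 F1857
G01 X114.709 Y55.320 F1857
G01 X103.979 Y36.735 F1857
G01 X114.709 Y18.150 F1857
G01 X136.169 Y18.150 F1857
G01 X146.899 Y36.735 F1857
M5
G0 X31.890 Y36.485
M4 S434
G01 X23.584 Y66.103 F1857
G01 X53.202 Y74.409 F1857
G01 X61.508 Y44.791 F1857
G01 X31.890 Y36.485 F1857
M5
G0 X44.201 Y51.441
M4 S434
G01 X53.520 Y34.990 F1857
G01 X129.352 Y62.938 F1857
G01 X8.408 Y37.005 F1857
G01 X187.180 Y47.383 F1857
G01 X26.261 Y40.334 F1857
M5
G0 X42.010 Y67.440
M4 S434
G01 X68.634 Y67.440 F1857
G01 X68.634 Y51.705 F1857
G01 X42.010 Y51.705 F1857
G01 X42.010 Y67.440 F1857
M5
G0 X0.000 Y0.000

Since the viewBox matches the mm dimensions, user units are millimetres directly. The only transform is the Y-flip y_m = 80.870 − y_svg.

Shape 1 is a quadratic bezier drawn with `<path>`. Its stroke #ff0000 means score at S434, F1857. After flipping Y the toolpath is (108.516,50.736) → (103.588,33.082) → (95.961,30.037) → (85.636,41.601).

Shape 2 is a quadratic bezier drawn with `<path>`. Its stroke #ff00ff means cut at S814, F703. After flipping Y the toolpath is (131.740,40.349) → (147.690,41.667) → (162.919,47.505) → (177.426,57.862).

Shape 3 is a circle drawn with `<circle>`. Its stroke #ff0000 means score at S434, F1857. After flipping Y the toolpath is (146.899,36.735) → (136.169,55.320) → (114.709,55.320) → (103.979,36.735) → (114.709,18.150) → (136.169,18.150) → (146.899,36.735), returning to the start.

Shape 4 is a regular polygon drawn with `<path>`. Its stroke #ff0000 means score at S434, F1857. After flipping Y the toolpath is (31.890,36.485) → (23.584,66.103) → (53.202,74.409) → (61.508,44.791) → (31.890,36.485), returning to the start.

Shape 5 is a open polyline drawn with `<path>`. Its stroke #ff0000 means score at S434, F1857. After flipping Y the toolpath is (44.201,51.441) → (53.520,34.990) → (129.352,62.938) → (8.408,37.005) → (187.180,47.383) → (26.261,40.334).

Shape 6 is a rectangle drawn with `<polygon>`. Its stroke #ff0000 means score at S434, F1857. After flipping Y the toolpath is (42.010,67.440) → (68.634,67.440) → (68.634,51.705) → (42.010,51.705) → (42.010,67.440), returning to the start.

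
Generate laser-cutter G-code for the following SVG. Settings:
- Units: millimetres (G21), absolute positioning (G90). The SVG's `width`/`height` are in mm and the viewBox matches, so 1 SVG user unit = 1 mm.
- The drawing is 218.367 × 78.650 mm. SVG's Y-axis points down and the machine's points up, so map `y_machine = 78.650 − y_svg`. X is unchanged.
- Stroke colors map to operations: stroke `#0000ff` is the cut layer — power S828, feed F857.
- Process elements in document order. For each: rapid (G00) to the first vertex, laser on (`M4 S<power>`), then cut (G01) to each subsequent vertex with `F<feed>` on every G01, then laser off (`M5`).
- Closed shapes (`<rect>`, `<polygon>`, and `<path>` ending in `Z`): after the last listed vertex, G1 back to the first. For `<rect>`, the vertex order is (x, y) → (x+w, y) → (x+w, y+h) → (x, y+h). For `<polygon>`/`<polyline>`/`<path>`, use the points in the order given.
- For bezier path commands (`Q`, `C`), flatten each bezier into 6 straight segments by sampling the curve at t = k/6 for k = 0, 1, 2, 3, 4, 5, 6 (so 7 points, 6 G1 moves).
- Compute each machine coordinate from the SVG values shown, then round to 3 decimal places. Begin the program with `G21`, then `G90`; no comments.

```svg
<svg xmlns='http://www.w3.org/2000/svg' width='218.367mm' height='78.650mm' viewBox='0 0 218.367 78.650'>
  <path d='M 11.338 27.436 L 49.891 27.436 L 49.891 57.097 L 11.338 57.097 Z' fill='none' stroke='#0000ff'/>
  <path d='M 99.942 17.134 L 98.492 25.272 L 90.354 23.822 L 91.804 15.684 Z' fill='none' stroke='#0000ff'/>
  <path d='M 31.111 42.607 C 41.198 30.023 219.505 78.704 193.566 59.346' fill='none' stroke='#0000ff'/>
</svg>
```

Since the viewBox matches the mm dimensions, user units are millimetres directly. The only transform is the Y-flip y_m = 78.650 − y_svg.

Shape 1 is a rectangle drawn with `<path>`. Its stroke #0000ff means cut at S828, F857. After flipping Y the toolpath is (11.338,51.214) → (49.891,51.214) → (49.891,21.553) → (11.338,21.553) → (11.338,51.214), returning to the start.

Shape 2 is a regular polygon drawn with `<path>`. Its stroke #0000ff means cut at S828, F857. After flipping Y the toolpath is (99.942,61.516) → (98.492,53.378) → (90.354,54.828) → (91.804,62.966) → (99.942,61.516), returning to the start.

Shape 3 is a cubic bezier drawn with `<path>`. Its stroke #0000ff means cut at S828, F857. After flipping Y the toolpath is (31.111,36.043) → (48.448,37.828) → (83.476,32.994) → (125.848,25.133) → (165.218,17.837) → (191.239,14.696) → (193.566,19.304).

G21
G90
G00 X11.338 Y51.214
M4 S828
G01 X49.891 Y51.214 F857
G01 X49.891 Y21.553 F857
G01 X11.338 Y21.553 F857
G01 X11.338 Y51.214 F857
M5
G00 X99.942 Y61.516
M4 S828
G01 X98.492 Y53.378 F857
G01 X90.354 Y54.828 F857
G01 X91.804 Y62.966 F857
G01 X99.942 Y61.516 F857
M5
G00 X31.111 Y36.043
M4 S828
G01 X48.448 Y37.828 F857
G01 X83.476 Y32.994 F857
G01 X125.848 Y25.133 F857
G01 X165.218 Y17.837 F857
G01 X191.239 Y14.696 F857
G01 X193.566 Y19.304 F857
M5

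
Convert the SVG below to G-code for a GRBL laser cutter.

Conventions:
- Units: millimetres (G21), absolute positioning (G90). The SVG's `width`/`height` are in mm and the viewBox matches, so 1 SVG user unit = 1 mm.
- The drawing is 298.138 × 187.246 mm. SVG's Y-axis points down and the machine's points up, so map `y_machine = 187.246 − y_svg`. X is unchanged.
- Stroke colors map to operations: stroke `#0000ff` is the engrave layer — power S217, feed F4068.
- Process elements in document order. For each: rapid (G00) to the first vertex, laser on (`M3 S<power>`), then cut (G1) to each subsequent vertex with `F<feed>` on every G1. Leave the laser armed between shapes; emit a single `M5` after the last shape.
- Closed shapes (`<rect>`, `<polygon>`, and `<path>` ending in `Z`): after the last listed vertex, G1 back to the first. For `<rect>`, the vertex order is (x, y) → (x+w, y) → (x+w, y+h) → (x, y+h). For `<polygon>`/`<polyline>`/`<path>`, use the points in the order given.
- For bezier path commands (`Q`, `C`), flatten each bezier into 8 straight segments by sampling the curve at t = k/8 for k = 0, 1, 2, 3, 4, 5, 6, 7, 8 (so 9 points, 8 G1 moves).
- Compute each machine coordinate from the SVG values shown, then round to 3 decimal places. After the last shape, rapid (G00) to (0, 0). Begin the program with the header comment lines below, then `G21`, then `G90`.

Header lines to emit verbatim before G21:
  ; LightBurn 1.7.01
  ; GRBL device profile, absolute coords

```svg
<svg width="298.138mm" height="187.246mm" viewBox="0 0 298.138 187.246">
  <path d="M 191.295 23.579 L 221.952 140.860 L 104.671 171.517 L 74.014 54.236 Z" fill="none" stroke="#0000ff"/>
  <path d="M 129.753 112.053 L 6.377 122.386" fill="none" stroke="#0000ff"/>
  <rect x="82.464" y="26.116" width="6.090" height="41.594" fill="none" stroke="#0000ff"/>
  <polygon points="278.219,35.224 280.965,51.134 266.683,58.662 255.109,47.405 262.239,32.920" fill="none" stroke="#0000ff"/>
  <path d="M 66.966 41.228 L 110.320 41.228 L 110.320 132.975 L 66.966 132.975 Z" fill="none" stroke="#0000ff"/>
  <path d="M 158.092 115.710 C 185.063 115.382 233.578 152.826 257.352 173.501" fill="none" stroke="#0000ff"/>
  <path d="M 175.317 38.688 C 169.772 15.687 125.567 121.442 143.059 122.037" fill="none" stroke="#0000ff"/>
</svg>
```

; LightBurn 1.7.01
; GRBL device profile, absolute coords
G21
G90
G00 X191.295 Y163.667
M3 S217
G1 X221.952 Y46.386 F4068
G1 X104.671 Y15.729 F4068
G1 X74.014 Y133.010 F4068
G1 X191.295 Y163.667 F4068
G00 X129.753 Y75.193
M3 S217
G1 X6.377 Y64.860 F4068
G00 X82.464 Y161.130
M3 S217
G1 X88.554 Y161.130 F4068
G1 X88.554 Y119.536 F4068
G1 X82.464 Y119.536 F4068
G1 X82.464 Y161.130 F4068
G00 X278.219 Y152.022
M3 S217
G1 X280.965 Y136.112 F4068
G1 X266.683 Y128.584 F4068
G1 X255.109 Y139.841 F4068
G1 X262.239 Y154.326 F4068
G1 X278.219 Y152.022 F4068
G00 X66.966 Y146.018
M3 S217
G1 X110.320 Y146.018 F4068
G1 X110.320 Y54.271 F4068
G1 X66.966 Y54.271 F4068
G1 X66.966 Y146.018 F4068
G00 X158.092 Y71.536
M3 S217
G1 X169.126 Y69.995 F4068
G1 X181.637 Y65.552 F4068
G1 X195.082 Y58.846 F4068
G1 X208.921 Y50.517 F4068
G1 X222.609 Y41.203 F4068
G1 X235.606 Y31.543 F4068
G1 X247.367 Y22.178 F4068
G1 X257.352 Y13.745 F4068
G00 X175.317 Y148.558
M3 S217
G1 X171.621 Y151.605 F4068
G1 X165.478 Y145.322 F4068
G1 X158.061 Y132.451 F4068
G1 X150.549 Y115.732 F4068
G1 X144.117 Y97.907 F4068
G1 X139.940 Y81.718 F4068
G1 X139.196 Y69.905 F4068
G1 X143.059 Y65.209 F4068
M5
G00 X0.000 Y0.000

viewBox `0 0 298.138 187.246` with mm width/height → 1 unit = 1 mm. Flip: y_m = 187.246 − y_svg.

**Shape 1** — `<path>` regular polygon, stroke `#0000ff` → engrave (S217, F4068). Machine vertices: (191.295,163.667) → (221.952,46.386) → (104.671,15.729) → (74.014,133.010) → (191.295,163.667). Closed: final G1 returns to the first vertex.

**Shape 2** — `<path>` line segment, stroke `#0000ff` → engrave (S217, F4068). Machine vertices: (129.753,75.193) → (6.377,64.860). Open path.

**Shape 3** — `<rect>` rectangle, stroke `#0000ff` → engrave (S217, F4068). Machine vertices: (82.464,161.130) → (88.554,161.130) → (88.554,119.536) → (82.464,119.536) → (82.464,161.130). Closed: final G1 returns to the first vertex.

**Shape 4** — `<polygon>` regular polygon, stroke `#0000ff` → engrave (S217, F4068). Machine vertices: (278.219,152.022) → (280.965,136.112) → (266.683,128.584) → (255.109,139.841) → (262.239,154.326) → (278.219,152.022). Closed: final G1 returns to the first vertex.

**Shape 5** — `<path>` rectangle, stroke `#0000ff` → engrave (S217, F4068). Machine vertices: (66.966,146.018) → (110.320,146.018) → (110.320,54.271) → (66.966,54.271) → (66.966,146.018). Closed: final G1 returns to the first vertex.

**Shape 6** — `<path>` cubic bezier, stroke `#0000ff` → engrave (S217, F4068). Control points (SVG): P0=(158.092,115.710), P1=(185.063,115.382), P2=(233.578,152.826), P3=(257.352,173.501); sampled at t=k/8. Machine vertices: (158.092,71.536) → (169.126,69.995) → (181.637,65.552) → (195.082,58.846) → (208.921,50.517) → (222.609,41.203) → (235.606,31.543) → (247.367,22.178) → (257.352,13.745). Open path.

**Shape 7** — `<path>` cubic bezier, stroke `#0000ff` → engrave (S217, F4068). Control points (SVG): P0=(175.317,38.688), P1=(169.772,15.687), P2=(125.567,121.442), P3=(143.059,122.037); sampled at t=k/8. Machine vertices: (175.317,148.558) → (171.621,151.605) → (165.478,145.322) → (158.061,132.451) → (150.549,115.732) → (144.117,97.907) → (139.940,81.718) → (139.196,69.905) → (143.059,65.209). Open path.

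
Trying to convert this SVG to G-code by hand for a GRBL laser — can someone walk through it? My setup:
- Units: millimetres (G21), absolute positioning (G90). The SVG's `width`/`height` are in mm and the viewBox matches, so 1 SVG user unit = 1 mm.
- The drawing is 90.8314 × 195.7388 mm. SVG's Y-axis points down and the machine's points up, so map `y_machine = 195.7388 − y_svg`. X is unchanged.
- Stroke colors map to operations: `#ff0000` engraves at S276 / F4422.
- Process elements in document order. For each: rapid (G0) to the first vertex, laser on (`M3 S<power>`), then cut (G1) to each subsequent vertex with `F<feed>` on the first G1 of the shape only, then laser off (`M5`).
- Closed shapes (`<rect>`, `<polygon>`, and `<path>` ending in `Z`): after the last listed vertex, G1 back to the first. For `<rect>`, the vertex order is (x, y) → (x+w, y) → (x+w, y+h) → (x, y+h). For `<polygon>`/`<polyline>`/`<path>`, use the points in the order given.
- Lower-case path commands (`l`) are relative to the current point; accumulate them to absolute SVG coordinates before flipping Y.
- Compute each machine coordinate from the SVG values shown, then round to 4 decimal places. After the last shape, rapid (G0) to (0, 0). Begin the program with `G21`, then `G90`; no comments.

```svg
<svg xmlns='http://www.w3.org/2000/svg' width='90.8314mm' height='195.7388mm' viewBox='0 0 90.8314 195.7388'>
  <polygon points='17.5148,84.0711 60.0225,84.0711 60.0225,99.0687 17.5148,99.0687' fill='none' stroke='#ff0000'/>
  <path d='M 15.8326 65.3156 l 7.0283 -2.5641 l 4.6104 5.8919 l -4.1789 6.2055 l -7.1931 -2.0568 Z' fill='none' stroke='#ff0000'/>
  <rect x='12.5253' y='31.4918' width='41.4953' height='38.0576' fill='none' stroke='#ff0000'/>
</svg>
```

viewBox `0 0 90.8314 195.7388` with mm width/height → 1 unit = 1 mm. Flip: y_m = 195.7388 − y_svg.

**Shape 1** — `<polygon>` rectangle, stroke `#ff0000` → engrave (S276, F4422). Machine vertices: (17.5148,111.6677) → (60.0225,111.6677) → (60.0225,96.6701) → (17.5148,96.6701) → (17.5148,111.6677). Closed: final G1 returns to the first vertex.

**Shape 2** — `<path>` regular polygon, stroke `#ff0000` → engrave (S276, F4422). Machine vertices: (15.8326,130.4232) → (22.8609,132.9873) → (27.4713,127.0954) → (23.2924,120.8899) → (16.0993,122.9467) → (15.8326,130.4232). Closed: final G1 returns to the first vertex.

**Shape 3** — `<rect>` rectangle, stroke `#ff0000` → engrave (S276, F4422). Machine vertices: (12.5253,164.2470) → (54.0206,164.2470) → (54.0206,126.1894) → (12.5253,126.1894) → (12.5253,164.2470). Closed: final G1 returns to the first vertex.

G21
G90
G0 X17.5148 Y111.6677
M3 S276
G1 X60.0225 Y111.6677 F4422
G1 X60.0225 Y96.6701
G1 X17.5148 Y96.6701
G1 X17.5148 Y111.6677
M5
G0 X15.8326 Y130.4232
M3 S276
G1 X22.8609 Y132.9873 F4422
G1 X27.4713 Y127.0954
G1 X23.2924 Y120.8899
G1 X16.0993 Y122.9467
G1 X15.8326 Y130.4232
M5
G0 X12.5253 Y164.2470
M3 S276
G1 X54.0206 Y164.2470 F4422
G1 X54.0206 Y126.1894
G1 X12.5253 Y126.1894
G1 X12.5253 Y164.2470
M5
G0 X0.0000 Y0.0000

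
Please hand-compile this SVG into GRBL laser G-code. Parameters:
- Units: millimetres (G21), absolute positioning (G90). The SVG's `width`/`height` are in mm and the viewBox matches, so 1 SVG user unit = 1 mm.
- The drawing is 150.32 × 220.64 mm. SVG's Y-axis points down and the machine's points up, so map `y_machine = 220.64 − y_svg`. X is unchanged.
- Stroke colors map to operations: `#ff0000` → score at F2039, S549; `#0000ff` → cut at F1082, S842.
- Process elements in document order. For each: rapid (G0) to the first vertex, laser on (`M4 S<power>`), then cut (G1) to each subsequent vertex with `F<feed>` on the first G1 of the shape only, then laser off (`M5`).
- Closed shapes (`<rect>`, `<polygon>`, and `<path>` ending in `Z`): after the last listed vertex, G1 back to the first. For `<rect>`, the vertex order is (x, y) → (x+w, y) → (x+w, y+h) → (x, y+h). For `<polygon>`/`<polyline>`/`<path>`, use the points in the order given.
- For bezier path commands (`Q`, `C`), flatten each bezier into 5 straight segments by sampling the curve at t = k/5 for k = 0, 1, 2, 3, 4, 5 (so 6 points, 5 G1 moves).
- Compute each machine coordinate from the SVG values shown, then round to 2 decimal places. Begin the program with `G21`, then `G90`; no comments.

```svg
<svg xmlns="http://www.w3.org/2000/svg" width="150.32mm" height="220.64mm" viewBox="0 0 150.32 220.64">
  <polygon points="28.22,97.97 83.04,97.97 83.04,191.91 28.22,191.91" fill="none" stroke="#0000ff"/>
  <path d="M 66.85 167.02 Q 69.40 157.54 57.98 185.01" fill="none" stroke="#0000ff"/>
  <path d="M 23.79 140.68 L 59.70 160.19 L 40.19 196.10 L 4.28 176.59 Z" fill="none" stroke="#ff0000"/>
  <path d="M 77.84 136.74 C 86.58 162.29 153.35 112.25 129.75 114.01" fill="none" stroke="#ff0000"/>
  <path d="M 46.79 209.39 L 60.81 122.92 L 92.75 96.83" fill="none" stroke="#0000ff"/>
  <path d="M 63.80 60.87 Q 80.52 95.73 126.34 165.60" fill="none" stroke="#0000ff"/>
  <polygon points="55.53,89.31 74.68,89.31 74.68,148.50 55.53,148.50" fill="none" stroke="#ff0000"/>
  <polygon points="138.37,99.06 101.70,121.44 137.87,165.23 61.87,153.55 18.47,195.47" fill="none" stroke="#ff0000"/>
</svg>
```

viewBox `0 0 150.32 220.64` with mm width/height → 1 unit = 1 mm. Flip: y_m = 220.64 − y_svg.

**Shape 1** — `<polygon>` rectangle, stroke `#0000ff` → cut (S842, F1082). Machine vertices: (28.22,122.67) → (83.04,122.67) → (83.04,28.73) → (28.22,28.73) → (28.22,122.67). Closed: final G1 returns to the first vertex.

**Shape 2** — `<path>` quadratic bezier, stroke `#0000ff` → cut (S842, F1082). Control points (SVG): P0=(66.85,167.02), P1=(69.40,157.54), P2=(57.98,185.01); sampled at t=k/5. Machine vertices: (66.85,53.62) → (67.31,55.93) → (66.65,55.29) → (64.88,51.69) → (61.99,45.14) → (57.98,35.63). Open path.

**Shape 3** — `<path>` regular polygon, stroke `#ff0000` → score (S549, F2039). Machine vertices: (23.79,79.96) → (59.70,60.45) → (40.19,24.54) → (4.28,44.05) → (23.79,79.96). Closed: final G1 returns to the first vertex.

**Shape 4** — `<path>` cubic bezier, stroke `#ff0000` → score (S549, F2039). Control points (SVG): P0=(77.84,136.74), P1=(86.58,162.29), P2=(153.35,112.25), P3=(129.75,114.01); sampled at t=k/5. Machine vertices: (77.84,83.90) → (88.86,76.62) → (106.68,81.37) → (124.19,92.03) → (134.25,102.49) → (129.75,106.63). Open path.

**Shape 5** — `<path>` open polyline, stroke `#0000ff` → cut (S842, F1082). Machine vertices: (46.79,11.25) → (60.81,97.72) → (92.75,123.81). Open path.

**Shape 6** — `<path>` quadratic bezier, stroke `#0000ff` → cut (S842, F1082). Control points (SVG): P0=(63.80,60.87), P1=(80.52,95.73), P2=(126.34,165.60); sampled at t=k/5. Machine vertices: (63.80,159.77) → (71.65,144.43) → (81.83,126.28) → (94.34,105.33) → (109.18,81.59) → (126.34,55.04). Open path.

**Shape 7** — `<polygon>` rectangle, stroke `#ff0000` → score (S549, F2039). Machine vertices: (55.53,131.33) → (74.68,131.33) → (74.68,72.14) → (55.53,72.14) → (55.53,131.33). Closed: final G1 returns to the first vertex.

**Shape 8** — `<polygon>` closed polygon, stroke `#ff0000` → score (S549, F2039). Machine vertices: (138.37,121.58) → (101.70,99.20) → (137.87,55.41) → (61.87,67.09) → (18.47,25.17) → (138.37,121.58). Closed: final G1 returns to the first vertex.

G21
G90
G0 X28.22 Y122.67
M4 S842
G1 X83.04 Y122.67 F1082
G1 X83.04 Y28.73
G1 X28.22 Y28.73
G1 X28.22 Y122.67
M5
G0 X66.85 Y53.62
M4 S842
G1 X67.31 Y55.93 F1082
G1 X66.65 Y55.29
G1 X64.88 Y51.69
G1 X61.99 Y45.14
G1 X57.98 Y35.63
M5
G0 X23.79 Y79.96
M4 S549
G1 X59.70 Y60.45 F2039
G1 X40.19 Y24.54
G1 X4.28 Y44.05
G1 X23.79 Y79.96
M5
G0 X77.84 Y83.90
M4 S549
G1 X88.86 Y76.62 F2039
G1 X106.68 Y81.37
G1 X124.19 Y92.03
G1 X134.25 Y102.49
G1 X129.75 Y106.63
M5
G0 X46.79 Y11.25
M4 S842
G1 X60.81 Y97.72 F1082
G1 X92.75 Y123.81
M5
G0 X63.80 Y159.77
M4 S842
G1 X71.65 Y144.43 F1082
G1 X81.83 Y126.28
G1 X94.34 Y105.33
G1 X109.18 Y81.59
G1 X126.34 Y55.04
M5
G0 X55.53 Y131.33
M4 S549
G1 X74.68 Y131.33 F2039
G1 X74.68 Y72.14
G1 X55.53 Y72.14
G1 X55.53 Y131.33
M5
G0 X138.37 Y121.58
M4 S549
G1 X101.70 Y99.20 F2039
G1 X137.87 Y55.41
G1 X61.87 Y67.09
G1 X18.47 Y25.17
G1 X138.37 Y121.58
M5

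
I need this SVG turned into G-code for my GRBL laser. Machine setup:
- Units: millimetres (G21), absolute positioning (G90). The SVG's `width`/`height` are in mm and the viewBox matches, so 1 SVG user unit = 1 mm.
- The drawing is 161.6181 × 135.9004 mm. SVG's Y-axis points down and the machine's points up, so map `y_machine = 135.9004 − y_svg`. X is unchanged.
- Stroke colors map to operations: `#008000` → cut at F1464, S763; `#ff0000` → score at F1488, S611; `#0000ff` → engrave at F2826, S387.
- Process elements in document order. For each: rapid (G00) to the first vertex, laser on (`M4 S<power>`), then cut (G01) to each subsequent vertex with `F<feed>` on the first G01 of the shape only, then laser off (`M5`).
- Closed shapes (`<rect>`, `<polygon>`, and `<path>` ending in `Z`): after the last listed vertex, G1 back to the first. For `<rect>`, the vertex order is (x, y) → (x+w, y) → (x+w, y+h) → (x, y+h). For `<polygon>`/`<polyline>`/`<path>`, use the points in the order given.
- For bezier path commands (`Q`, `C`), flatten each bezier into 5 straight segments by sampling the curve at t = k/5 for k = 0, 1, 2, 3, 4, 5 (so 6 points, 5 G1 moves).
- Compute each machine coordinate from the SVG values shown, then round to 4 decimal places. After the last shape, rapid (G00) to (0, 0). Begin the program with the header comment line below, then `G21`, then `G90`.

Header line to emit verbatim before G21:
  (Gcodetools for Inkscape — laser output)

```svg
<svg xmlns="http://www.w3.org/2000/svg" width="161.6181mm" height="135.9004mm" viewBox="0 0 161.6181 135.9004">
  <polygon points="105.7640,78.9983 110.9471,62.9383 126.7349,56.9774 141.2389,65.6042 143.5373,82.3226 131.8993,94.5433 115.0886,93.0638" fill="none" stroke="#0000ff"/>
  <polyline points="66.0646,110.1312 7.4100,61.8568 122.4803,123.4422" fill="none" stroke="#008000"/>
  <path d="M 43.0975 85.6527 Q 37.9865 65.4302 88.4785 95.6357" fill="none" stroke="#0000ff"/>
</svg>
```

(Gcodetools for Inkscape — laser output)
G21
G90
G00 X105.7640 Y56.9021
M4 S387
G01 X110.9471 Y72.9621 F2826
G01 X126.7349 Y78.9230
G01 X141.2389 Y70.2962
G01 X143.5373 Y53.5778
G01 X131.8993 Y41.3571
G01 X115.0886 Y42.8366
G01 X105.7640 Y56.9021
M5
G00 X66.0646 Y25.7692
M4 S763
G01 X7.4100 Y74.0436 F1464
G01 X122.4803 Y12.4582
M5
G00 X43.0975 Y50.2477
M4 S387
G01 X43.2772 Y56.3196 F2826
G01 X47.9052 Y58.3572
G01 X56.9814 Y56.3606
G01 X70.5058 Y50.3298
G01 X88.4785 Y40.2647
M5
G00 X0.0000 Y0.0000

Since the viewBox matches the mm dimensions, user units are millimetres directly. The only transform is the Y-flip y_m = 135.9004 − y_svg.

Shape 1 is a regular polygon drawn with `<polygon>`. Its stroke #0000ff means engrave at S387, F2826. After flipping Y the toolpath is (105.7640,56.9021) → (110.9471,72.9621) → (126.7349,78.9230) → (141.2389,70.2962) → (143.5373,53.5778) → (131.8993,41.3571) → (115.0886,42.8366) → (105.7640,56.9021), returning to the start.

Shape 2 is a open polyline drawn with `<polyline>`. Its stroke #008000 means cut at S763, F1464. After flipping Y the toolpath is (66.0646,25.7692) → (7.4100,74.0436) → (122.4803,12.4582).

Shape 3 is a quadratic bezier drawn with `<path>`. Its stroke #0000ff means engrave at S387, F2826. After flipping Y the toolpath is (43.0975,50.2477) → (43.2772,56.3196) → (47.9052,58.3572) → (56.9814,56.3606) → (70.5058,50.3298) → (88.4785,40.2647).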